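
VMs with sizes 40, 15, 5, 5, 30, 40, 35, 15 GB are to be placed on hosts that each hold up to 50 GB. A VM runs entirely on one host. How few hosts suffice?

4

Total = 40 + 40 + 35 + 30 + 15 + 15 + 5 + 5 = 185 GB.
Lower bound: ⌈185/50⌉ = 4 hosts.
A packing using 4 hosts:
  host 1: 40 + 5 + 5 = 50
  host 2: 40 = 40
  host 3: 35 + 15 = 50
  host 4: 30 + 15 = 45
This matches the lower bound, so 4 is optimal.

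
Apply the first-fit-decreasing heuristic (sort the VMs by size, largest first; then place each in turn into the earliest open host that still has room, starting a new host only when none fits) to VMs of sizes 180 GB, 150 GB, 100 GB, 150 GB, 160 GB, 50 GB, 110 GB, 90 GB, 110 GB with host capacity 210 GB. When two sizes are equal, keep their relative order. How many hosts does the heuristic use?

6

Sorted descending: 180, 160, 150, 150, 110, 110, 100, 90, 50.
  180 → host 1 (new)  [load 180/210]
  160 → host 2 (new)  [load 160/210]
  150 → host 3 (new)  [load 150/210]
  150 → host 4 (new)  [load 150/210]
  110 → host 5 (new)  [load 110/210]
  110 → host 6 (new)  [load 110/210]
  100 → host 5  [load 210/210]
  90 → host 6  [load 200/210]
  50 → host 2  [load 210/210]
6 hosts opened.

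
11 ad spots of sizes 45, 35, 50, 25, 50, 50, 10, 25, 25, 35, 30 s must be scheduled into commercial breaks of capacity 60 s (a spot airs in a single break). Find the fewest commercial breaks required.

Total = 50 + 50 + 50 + 45 + 35 + 35 + 30 + 25 + 25 + 25 + 10 = 380 s.
Lower bound: ⌈380/60⌉ = 7 commercial breaks.
A packing using 7 commercial breaks:
  break 1: 50 + 10 = 60
  break 2: 50 = 50
  break 3: 50 = 50
  break 4: 45 = 45
  break 5: 35 + 25 = 60
  break 6: 35 + 25 = 60
  break 7: 30 + 25 = 55
This matches the lower bound, so 7 is optimal.

7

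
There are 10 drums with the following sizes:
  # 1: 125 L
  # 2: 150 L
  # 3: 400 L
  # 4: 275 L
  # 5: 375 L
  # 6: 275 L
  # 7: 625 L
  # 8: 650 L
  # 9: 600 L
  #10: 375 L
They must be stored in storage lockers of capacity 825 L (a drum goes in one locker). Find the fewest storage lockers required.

Total = 650 + 625 + 600 + 400 + 375 + 375 + 275 + 275 + 150 + 125 = 3850 L.
Lower bound: ⌈3850/825⌉ = 5 storage lockers.
A packing using 6 storage lockers:
  locker 1: 650 + 150 = 800
  locker 2: 625 + 125 = 750
  locker 3: 600 = 600
  locker 4: 400 + 375 = 775
  locker 5: 375 + 275 = 650
  locker 6: 275 = 275
No arrangement into 5 storage lockers stays within capacity, so 6 is optimal.

6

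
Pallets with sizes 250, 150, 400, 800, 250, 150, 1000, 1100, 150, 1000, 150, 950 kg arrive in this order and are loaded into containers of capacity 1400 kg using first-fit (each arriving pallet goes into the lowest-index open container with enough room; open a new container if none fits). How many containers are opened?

6

  250 → container 1 (new)  [load 250/1400]
  150 → container 1  [load 400/1400]
  400 → container 1  [load 800/1400]
  800 → container 2 (new)  [load 800/1400]
  250 → container 1  [load 1050/1400]
  150 → container 1  [load 1200/1400]
  1000 → container 3 (new)  [load 1000/1400]
  1100 → container 4 (new)  [load 1100/1400]
  150 → container 1  [load 1350/1400]
  1000 → container 5 (new)  [load 1000/1400]
  150 → container 2  [load 950/1400]
  950 → container 6 (new)  [load 950/1400]
6 containers opened.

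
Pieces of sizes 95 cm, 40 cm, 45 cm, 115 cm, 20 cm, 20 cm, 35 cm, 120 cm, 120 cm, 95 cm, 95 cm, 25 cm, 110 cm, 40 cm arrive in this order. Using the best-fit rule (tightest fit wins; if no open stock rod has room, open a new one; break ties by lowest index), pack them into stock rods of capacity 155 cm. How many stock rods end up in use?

  95 → stock rod 1 (new)  [load 95/155]
  40 → stock rod 1  [load 135/155]
  45 → stock rod 2 (new)  [load 45/155]
  115 → stock rod 3 (new)  [load 115/155]
  20 → stock rod 1  [load 155/155]
  20 → stock rod 3  [load 135/155]
  35 → stock rod 2  [load 80/155]
  120 → stock rod 4 (new)  [load 120/155]
  120 → stock rod 5 (new)  [load 120/155]
  95 → stock rod 6 (new)  [load 95/155]
  95 → stock rod 7 (new)  [load 95/155]
  25 → stock rod 4  [load 145/155]
  110 → stock rod 8 (new)  [load 110/155]
  40 → stock rod 8  [load 150/155]
8 stock rods opened.

8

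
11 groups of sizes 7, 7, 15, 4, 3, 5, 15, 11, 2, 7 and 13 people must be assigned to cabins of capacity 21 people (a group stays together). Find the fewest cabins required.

Total = 15 + 15 + 13 + 11 + 7 + 7 + 7 + 5 + 4 + 3 + 2 = 89 people.
Lower bound: ⌈89/21⌉ = 5 cabins.
A packing using 5 cabins:
  cabin 1: 15 + 5 = 20
  cabin 2: 15 + 4 + 2 = 21
  cabin 3: 13 + 7 = 20
  cabin 4: 11 + 7 + 3 = 21
  cabin 5: 7 = 7
This matches the lower bound, so 5 is optimal.

5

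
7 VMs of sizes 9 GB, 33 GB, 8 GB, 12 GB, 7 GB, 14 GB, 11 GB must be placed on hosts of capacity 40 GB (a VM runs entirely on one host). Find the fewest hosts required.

3

Total = 33 + 14 + 12 + 11 + 9 + 8 + 7 = 94 GB.
Lower bound: ⌈94/40⌉ = 3 hosts.
A packing using 3 hosts:
  host 1: 33 + 7 = 40
  host 2: 14 + 12 + 11 = 37
  host 3: 9 + 8 = 17
This matches the lower bound, so 3 is optimal.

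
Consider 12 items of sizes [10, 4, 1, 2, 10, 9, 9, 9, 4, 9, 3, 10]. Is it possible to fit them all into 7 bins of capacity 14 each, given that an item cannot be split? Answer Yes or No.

Yes

A valid assignment using 7 bins:
  bin 1: 10 + 4 = 14
  bin 2: 10 + 4 = 14
  bin 3: 10 + 3 + 1 = 14
  bin 4: 9 + 2 = 11
  bin 5: 9 = 9
  bin 6: 9 = 9
  bin 7: 9 = 9
Every load is within 14, so 7 bins suffice.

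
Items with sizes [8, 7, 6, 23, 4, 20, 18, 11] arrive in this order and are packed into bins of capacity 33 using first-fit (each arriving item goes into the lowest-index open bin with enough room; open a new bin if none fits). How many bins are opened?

4

  8 → bin 1 (new)  [load 8/33]
  7 → bin 1  [load 15/33]
  6 → bin 1  [load 21/33]
  23 → bin 2 (new)  [load 23/33]
  4 → bin 1  [load 25/33]
  20 → bin 3 (new)  [load 20/33]
  18 → bin 4 (new)  [load 18/33]
  11 → bin 3  [load 31/33]
4 bins opened.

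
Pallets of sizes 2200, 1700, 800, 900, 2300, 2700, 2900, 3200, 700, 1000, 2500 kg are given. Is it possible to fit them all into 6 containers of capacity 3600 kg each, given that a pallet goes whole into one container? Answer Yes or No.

No

Total = 20900 kg; ⌈20900/3600⌉ = 6.
The bound of 6 does not rule out 6, but exhaustive search shows no assignment into 6 containers of capacity 3600 kg exists — the minimum is 7.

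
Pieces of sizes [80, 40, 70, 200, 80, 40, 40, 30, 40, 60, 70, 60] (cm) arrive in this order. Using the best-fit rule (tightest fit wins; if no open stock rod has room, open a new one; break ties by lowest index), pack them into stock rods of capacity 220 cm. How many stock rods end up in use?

  80 → stock rod 1 (new)  [load 80/220]
  40 → stock rod 1  [load 120/220]
  70 → stock rod 1  [load 190/220]
  200 → stock rod 2 (new)  [load 200/220]
  80 → stock rod 3 (new)  [load 80/220]
  40 → stock rod 3  [load 120/220]
  40 → stock rod 3  [load 160/220]
  30 → stock rod 1  [load 220/220]
  40 → stock rod 3  [load 200/220]
  60 → stock rod 4 (new)  [load 60/220]
  70 → stock rod 4  [load 130/220]
  60 → stock rod 4  [load 190/220]
4 stock rods opened.

4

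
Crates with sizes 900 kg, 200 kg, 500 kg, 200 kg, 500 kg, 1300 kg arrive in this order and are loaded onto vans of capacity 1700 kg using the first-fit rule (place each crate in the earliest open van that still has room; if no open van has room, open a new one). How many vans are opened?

3

  900 → van 1 (new)  [load 900/1700]
  200 → van 1  [load 1100/1700]
  500 → van 1  [load 1600/1700]
  200 → van 2 (new)  [load 200/1700]
  500 → van 2  [load 700/1700]
  1300 → van 3 (new)  [load 1300/1700]
3 vans opened.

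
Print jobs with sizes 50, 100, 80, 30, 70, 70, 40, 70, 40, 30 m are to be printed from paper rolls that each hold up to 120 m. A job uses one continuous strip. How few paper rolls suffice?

6

Total = 100 + 80 + 70 + 70 + 70 + 50 + 40 + 40 + 30 + 30 = 580 m.
Lower bound: ⌈580/120⌉ = 5 paper rolls.
A packing using 6 paper rolls:
  roll 1: 100 = 100
  roll 2: 80 + 40 = 120
  roll 3: 70 + 50 = 120
  roll 4: 70 + 40 = 110
  roll 5: 70 + 30 = 100
  roll 6: 30 = 30
No arrangement into 5 paper rolls stays within capacity, so 6 is optimal.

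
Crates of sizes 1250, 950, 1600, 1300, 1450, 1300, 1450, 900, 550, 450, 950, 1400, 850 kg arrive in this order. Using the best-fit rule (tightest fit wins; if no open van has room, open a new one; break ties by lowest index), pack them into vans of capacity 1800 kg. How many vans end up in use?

10

  1250 → van 1 (new)  [load 1250/1800]
  950 → van 2 (new)  [load 950/1800]
  1600 → van 3 (new)  [load 1600/1800]
  1300 → van 4 (new)  [load 1300/1800]
  1450 → van 5 (new)  [load 1450/1800]
  1300 → van 6 (new)  [load 1300/1800]
  1450 → van 7 (new)  [load 1450/1800]
  900 → van 8 (new)  [load 900/1800]
  550 → van 1  [load 1800/1800]
  450 → van 4  [load 1750/1800]
  950 → van 9 (new)  [load 950/1800]
  1400 → van 10 (new)  [load 1400/1800]
  850 → van 2  [load 1800/1800]
10 vans opened.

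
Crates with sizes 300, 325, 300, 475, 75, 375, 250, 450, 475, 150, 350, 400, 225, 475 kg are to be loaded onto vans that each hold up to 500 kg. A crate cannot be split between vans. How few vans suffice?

Total = 475 + 475 + 475 + 450 + 400 + 375 + 350 + 325 + 300 + 300 + 250 + 225 + 150 + 75 = 4625 kg.
Lower bound: ⌈4625/500⌉ = 10 vans.
A packing using 11 vans:
  van 1: 475 = 475
  van 2: 475 = 475
  van 3: 475 = 475
  van 4: 450 = 450
  van 5: 400 + 75 = 475
  van 6: 375 = 375
  van 7: 350 + 150 = 500
  van 8: 325 = 325
  van 9: 300 = 300
  van 10: 300 = 300
  van 11: 250 + 225 = 475
No arrangement into 10 vans stays within capacity, so 11 is optimal.

11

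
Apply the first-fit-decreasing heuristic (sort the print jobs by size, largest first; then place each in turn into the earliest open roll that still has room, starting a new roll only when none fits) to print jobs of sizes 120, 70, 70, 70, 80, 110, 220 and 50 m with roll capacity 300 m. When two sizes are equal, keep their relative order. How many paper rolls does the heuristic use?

3

Sorted descending: 220, 120, 110, 80, 70, 70, 70, 50.
  220 → roll 1 (new)  [load 220/300]
  120 → roll 2 (new)  [load 120/300]
  110 → roll 2  [load 230/300]
  80 → roll 1  [load 300/300]
  70 → roll 2  [load 300/300]
  70 → roll 3 (new)  [load 70/300]
  70 → roll 3  [load 140/300]
  50 → roll 3  [load 190/300]
3 paper rolls opened.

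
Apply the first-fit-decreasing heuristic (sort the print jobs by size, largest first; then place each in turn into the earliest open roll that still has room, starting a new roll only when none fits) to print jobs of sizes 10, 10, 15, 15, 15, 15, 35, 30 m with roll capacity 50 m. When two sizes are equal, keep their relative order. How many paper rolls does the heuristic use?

Sorted descending: 35, 30, 15, 15, 15, 15, 10, 10.
  35 → roll 1 (new)  [load 35/50]
  30 → roll 2 (new)  [load 30/50]
  15 → roll 1  [load 50/50]
  15 → roll 2  [load 45/50]
  15 → roll 3 (new)  [load 15/50]
  15 → roll 3  [load 30/50]
  10 → roll 3  [load 40/50]
  10 → roll 3  [load 50/50]
3 paper rolls opened.

3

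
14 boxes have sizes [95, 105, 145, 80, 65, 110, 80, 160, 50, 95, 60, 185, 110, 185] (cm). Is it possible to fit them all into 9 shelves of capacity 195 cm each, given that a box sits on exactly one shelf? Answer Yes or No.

Yes

A valid assignment using 9 shelves:
  shelf 1: 185 = 185
  shelf 2: 185 = 185
  shelf 3: 160 = 160
  shelf 4: 145 + 50 = 195
  shelf 5: 110 + 80 = 190
  shelf 6: 110 + 80 = 190
  shelf 7: 105 + 65 = 170
  shelf 8: 95 + 95 = 190
  shelf 9: 60 = 60
Every load is within 195 cm, so 9 shelves suffice.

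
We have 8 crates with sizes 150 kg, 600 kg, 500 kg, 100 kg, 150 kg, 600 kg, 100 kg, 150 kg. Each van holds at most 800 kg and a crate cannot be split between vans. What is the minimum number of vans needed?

Total = 600 + 600 + 500 + 150 + 150 + 150 + 100 + 100 = 2350 kg.
Lower bound: ⌈2350/800⌉ = 3 vans.
A packing using 3 vans:
  van 1: 600 + 150 = 750
  van 2: 600 + 100 + 100 = 800
  van 3: 500 + 150 + 150 = 800
This matches the lower bound, so 3 is optimal.

3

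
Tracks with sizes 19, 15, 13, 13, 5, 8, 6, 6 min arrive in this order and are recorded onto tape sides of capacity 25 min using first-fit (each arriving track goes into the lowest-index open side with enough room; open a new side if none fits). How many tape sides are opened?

  19 → side 1 (new)  [load 19/25]
  15 → side 2 (new)  [load 15/25]
  13 → side 3 (new)  [load 13/25]
  13 → side 4 (new)  [load 13/25]
  5 → side 1  [load 24/25]
  8 → side 2  [load 23/25]
  6 → side 3  [load 19/25]
  6 → side 3  [load 25/25]
4 tape sides opened.

4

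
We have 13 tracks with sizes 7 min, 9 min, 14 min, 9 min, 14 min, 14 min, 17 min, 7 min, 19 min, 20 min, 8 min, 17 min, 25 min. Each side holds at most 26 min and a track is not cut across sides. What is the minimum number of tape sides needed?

Total = 25 + 20 + 19 + 17 + 17 + 14 + 14 + 14 + 9 + 9 + 8 + 7 + 7 = 180 min.
Lower bound: ⌈180/26⌉ = 7 tape sides.
Also, 8 tracks each exceed 13 min, and no two of those can share a side, so at least 8 tape sides are needed.
A packing using 8 tape sides:
  side 1: 25 = 25
  side 2: 20 = 20
  side 3: 19 + 7 = 26
  side 4: 17 + 9 = 26
  side 5: 17 + 9 = 26
  side 6: 14 + 8 = 22
  side 7: 14 + 7 = 21
  side 8: 14 = 14
This matches the lower bound, so 8 is optimal.

8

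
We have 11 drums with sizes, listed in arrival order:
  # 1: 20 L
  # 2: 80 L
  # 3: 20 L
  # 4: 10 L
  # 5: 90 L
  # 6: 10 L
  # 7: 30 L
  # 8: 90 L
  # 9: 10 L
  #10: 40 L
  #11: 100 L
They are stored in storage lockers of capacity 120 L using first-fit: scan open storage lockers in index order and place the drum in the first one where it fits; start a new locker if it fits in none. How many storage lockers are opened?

5

  20 → locker 1 (new)  [load 20/120]
  80 → locker 1  [load 100/120]
  20 → locker 1  [load 120/120]
  10 → locker 2 (new)  [load 10/120]
  90 → locker 2  [load 100/120]
  10 → locker 2  [load 110/120]
  30 → locker 3 (new)  [load 30/120]
  90 → locker 3  [load 120/120]
  10 → locker 2  [load 120/120]
  40 → locker 4 (new)  [load 40/120]
  100 → locker 5 (new)  [load 100/120]
5 storage lockers opened.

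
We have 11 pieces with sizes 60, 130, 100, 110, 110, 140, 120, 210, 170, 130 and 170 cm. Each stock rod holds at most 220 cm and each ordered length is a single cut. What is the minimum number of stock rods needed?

8

Total = 210 + 170 + 170 + 140 + 130 + 130 + 120 + 110 + 110 + 100 + 60 = 1450 cm.
Lower bound: ⌈1450/220⌉ = 7 stock rods.
A packing using 8 stock rods:
  stock rod 1: 210 = 210
  stock rod 2: 170 = 170
  stock rod 3: 170 = 170
  stock rod 4: 140 + 60 = 200
  stock rod 5: 130 = 130
  stock rod 6: 130 = 130
  stock rod 7: 120 + 100 = 220
  stock rod 8: 110 + 110 = 220
No arrangement into 7 stock rods stays within capacity, so 8 is optimal.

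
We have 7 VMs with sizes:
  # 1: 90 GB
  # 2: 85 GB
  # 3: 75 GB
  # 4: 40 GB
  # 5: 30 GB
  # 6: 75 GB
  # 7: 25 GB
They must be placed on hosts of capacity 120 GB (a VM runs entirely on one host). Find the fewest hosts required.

4

Total = 90 + 85 + 75 + 75 + 40 + 30 + 25 = 420 GB.
Lower bound: ⌈420/120⌉ = 4 hosts.
A packing using 4 hosts:
  host 1: 90 + 30 = 120
  host 2: 85 + 25 = 110
  host 3: 75 + 40 = 115
  host 4: 75 = 75
This matches the lower bound, so 4 is optimal.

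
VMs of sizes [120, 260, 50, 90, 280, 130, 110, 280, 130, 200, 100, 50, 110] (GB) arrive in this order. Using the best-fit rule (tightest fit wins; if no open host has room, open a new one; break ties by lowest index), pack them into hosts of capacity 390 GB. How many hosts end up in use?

  120 → host 1 (new)  [load 120/390]
  260 → host 1  [load 380/390]
  50 → host 2 (new)  [load 50/390]
  90 → host 2  [load 140/390]
  280 → host 3 (new)  [load 280/390]
  130 → host 2  [load 270/390]
  110 → host 3  [load 390/390]
  280 → host 4 (new)  [load 280/390]
  130 → host 5 (new)  [load 130/390]
  200 → host 5  [load 330/390]
  100 → host 4  [load 380/390]
  50 → host 5  [load 380/390]
  110 → host 2  [load 380/390]
5 hosts opened.

5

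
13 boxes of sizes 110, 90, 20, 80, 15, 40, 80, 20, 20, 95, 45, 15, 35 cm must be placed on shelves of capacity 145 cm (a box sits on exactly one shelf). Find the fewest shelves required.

5

Total = 110 + 95 + 90 + 80 + 80 + 45 + 40 + 35 + 20 + 20 + 20 + 15 + 15 = 665 cm.
Lower bound: ⌈665/145⌉ = 5 shelves.
A packing using 5 shelves:
  shelf 1: 110 + 35 = 145
  shelf 2: 95 + 45 = 140
  shelf 3: 90 + 40 + 15 = 145
  shelf 4: 80 + 20 + 20 + 20 = 140
  shelf 5: 80 + 15 = 95
This matches the lower bound, so 5 is optimal.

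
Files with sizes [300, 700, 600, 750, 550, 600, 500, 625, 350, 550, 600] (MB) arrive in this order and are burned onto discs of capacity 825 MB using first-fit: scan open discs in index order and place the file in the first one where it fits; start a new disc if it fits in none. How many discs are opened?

  300 → disc 1 (new)  [load 300/825]
  700 → disc 2 (new)  [load 700/825]
  600 → disc 3 (new)  [load 600/825]
  750 → disc 4 (new)  [load 750/825]
  550 → disc 5 (new)  [load 550/825]
  600 → disc 6 (new)  [load 600/825]
  500 → disc 1  [load 800/825]
  625 → disc 7 (new)  [load 625/825]
  350 → disc 8 (new)  [load 350/825]
  550 → disc 9 (new)  [load 550/825]
  600 → disc 10 (new)  [load 600/825]
10 discs opened.

10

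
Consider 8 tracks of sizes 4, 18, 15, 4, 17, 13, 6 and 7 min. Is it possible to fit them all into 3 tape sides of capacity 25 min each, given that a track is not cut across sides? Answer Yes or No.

No

Total = 84 min; ⌈84/25⌉ = 4.
At least 4 tape sides are required, but only 3 are allowed.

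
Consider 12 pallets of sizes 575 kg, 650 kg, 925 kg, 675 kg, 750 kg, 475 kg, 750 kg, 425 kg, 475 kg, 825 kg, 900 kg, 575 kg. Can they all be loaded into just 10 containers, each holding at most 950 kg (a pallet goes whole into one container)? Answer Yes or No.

No

Total = 8000 kg; ⌈8000/950⌉ = 9.
The bound of 9 does not rule out 10, but exhaustive search shows no assignment into 10 containers of capacity 950 kg exists — the minimum is 11.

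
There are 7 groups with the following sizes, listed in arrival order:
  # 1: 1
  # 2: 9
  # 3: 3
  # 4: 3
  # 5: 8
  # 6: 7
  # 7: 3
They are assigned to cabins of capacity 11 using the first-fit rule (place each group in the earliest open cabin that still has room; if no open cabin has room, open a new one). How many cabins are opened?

4

  1 → cabin 1 (new)  [load 1/11]
  9 → cabin 1  [load 10/11]
  3 → cabin 2 (new)  [load 3/11]
  3 → cabin 2  [load 6/11]
  8 → cabin 3 (new)  [load 8/11]
  7 → cabin 4 (new)  [load 7/11]
  3 → cabin 2  [load 9/11]
4 cabins opened.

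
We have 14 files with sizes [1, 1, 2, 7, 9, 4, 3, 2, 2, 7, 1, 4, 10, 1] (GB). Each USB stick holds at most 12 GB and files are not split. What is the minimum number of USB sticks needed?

Total = 10 + 9 + 7 + 7 + 4 + 4 + 3 + 2 + 2 + 2 + 1 + 1 + 1 + 1 = 54 GB.
Lower bound: ⌈54/12⌉ = 5 USB sticks.
A packing using 5 USB sticks:
  USB stick 1: 10 + 2 = 12
  USB stick 2: 9 + 3 = 12
  USB stick 3: 7 + 4 + 1 = 12
  USB stick 4: 7 + 4 + 1 = 12
  USB stick 5: 2 + 2 + 1 + 1 = 6
This matches the lower bound, so 5 is optimal.

5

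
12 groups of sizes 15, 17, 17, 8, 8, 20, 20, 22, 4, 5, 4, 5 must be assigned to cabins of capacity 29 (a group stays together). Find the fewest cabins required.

Total = 22 + 20 + 20 + 17 + 17 + 15 + 8 + 8 + 5 + 5 + 4 + 4 = 145.
Lower bound: ⌈145/29⌉ = 5 cabins.
Also, 6 groups each exceed 29/2, and no two of those can share a cabin, so at least 6 cabins are needed.
A packing using 6 cabins:
  cabin 1: 22 + 5 = 27
  cabin 2: 20 + 8 = 28
  cabin 3: 20 + 8 = 28
  cabin 4: 17 + 5 + 4 = 26
  cabin 5: 17 + 4 = 21
  cabin 6: 15 = 15
This matches the lower bound, so 6 is optimal.

6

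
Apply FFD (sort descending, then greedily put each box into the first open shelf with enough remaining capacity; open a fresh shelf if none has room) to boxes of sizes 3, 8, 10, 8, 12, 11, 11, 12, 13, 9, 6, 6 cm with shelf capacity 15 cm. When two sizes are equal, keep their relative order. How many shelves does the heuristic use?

9

Sorted descending: 13, 12, 12, 11, 11, 10, 9, 8, 8, 6, 6, 3.
  13 → shelf 1 (new)  [load 13/15]
  12 → shelf 2 (new)  [load 12/15]
  12 → shelf 3 (new)  [load 12/15]
  11 → shelf 4 (new)  [load 11/15]
  11 → shelf 5 (new)  [load 11/15]
  10 → shelf 6 (new)  [load 10/15]
  9 → shelf 7 (new)  [load 9/15]
  8 → shelf 8 (new)  [load 8/15]
  8 → shelf 9 (new)  [load 8/15]
  6 → shelf 7  [load 15/15]
  6 → shelf 8  [load 14/15]
  3 → shelf 2  [load 15/15]
9 shelves opened.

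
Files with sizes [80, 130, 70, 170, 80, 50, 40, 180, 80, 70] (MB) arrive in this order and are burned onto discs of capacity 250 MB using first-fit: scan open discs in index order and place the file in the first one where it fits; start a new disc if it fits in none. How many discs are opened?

  80 → disc 1 (new)  [load 80/250]
  130 → disc 1  [load 210/250]
  70 → disc 2 (new)  [load 70/250]
  170 → disc 2  [load 240/250]
  80 → disc 3 (new)  [load 80/250]
  50 → disc 3  [load 130/250]
  40 → disc 1  [load 250/250]
  180 → disc 4 (new)  [load 180/250]
  80 → disc 3  [load 210/250]
  70 → disc 4  [load 250/250]
4 discs opened.

4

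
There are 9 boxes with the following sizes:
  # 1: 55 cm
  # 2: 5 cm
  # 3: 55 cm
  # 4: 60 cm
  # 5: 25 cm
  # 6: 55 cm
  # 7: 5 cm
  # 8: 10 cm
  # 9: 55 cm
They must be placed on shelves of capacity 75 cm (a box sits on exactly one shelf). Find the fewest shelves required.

Total = 60 + 55 + 55 + 55 + 55 + 25 + 10 + 5 + 5 = 325 cm.
Lower bound: ⌈325/75⌉ = 5 shelves.
A packing using 6 shelves:
  shelf 1: 60 + 10 + 5 = 75
  shelf 2: 55 + 5 = 60
  shelf 3: 55 = 55
  shelf 4: 55 = 55
  shelf 5: 55 = 55
  shelf 6: 25 = 25
No arrangement into 5 shelves stays within capacity, so 6 is optimal.

6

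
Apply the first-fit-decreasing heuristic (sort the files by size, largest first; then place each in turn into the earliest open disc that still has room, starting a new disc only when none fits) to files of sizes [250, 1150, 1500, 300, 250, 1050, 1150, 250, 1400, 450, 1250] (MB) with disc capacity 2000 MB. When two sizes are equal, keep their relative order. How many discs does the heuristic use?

Sorted descending: 1500, 1400, 1250, 1150, 1150, 1050, 450, 300, 250, 250, 250.
  1500 → disc 1 (new)  [load 1500/2000]
  1400 → disc 2 (new)  [load 1400/2000]
  1250 → disc 3 (new)  [load 1250/2000]
  1150 → disc 4 (new)  [load 1150/2000]
  1150 → disc 5 (new)  [load 1150/2000]
  1050 → disc 6 (new)  [load 1050/2000]
  450 → disc 1  [load 1950/2000]
  300 → disc 2  [load 1700/2000]
  250 → disc 2  [load 1950/2000]
  250 → disc 3  [load 1500/2000]
  250 → disc 3  [load 1750/2000]
6 discs opened.

6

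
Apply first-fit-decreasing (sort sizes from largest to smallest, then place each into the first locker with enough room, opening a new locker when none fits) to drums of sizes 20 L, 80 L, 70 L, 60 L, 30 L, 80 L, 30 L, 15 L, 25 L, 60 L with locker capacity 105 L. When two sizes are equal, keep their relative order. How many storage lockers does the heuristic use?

5

Sorted descending: 80, 80, 70, 60, 60, 30, 30, 25, 20, 15.
  80 → locker 1 (new)  [load 80/105]
  80 → locker 2 (new)  [load 80/105]
  70 → locker 3 (new)  [load 70/105]
  60 → locker 4 (new)  [load 60/105]
  60 → locker 5 (new)  [load 60/105]
  30 → locker 3  [load 100/105]
  30 → locker 4  [load 90/105]
  25 → locker 1  [load 105/105]
  20 → locker 2  [load 100/105]
  15 → locker 4  [load 105/105]
5 storage lockers opened.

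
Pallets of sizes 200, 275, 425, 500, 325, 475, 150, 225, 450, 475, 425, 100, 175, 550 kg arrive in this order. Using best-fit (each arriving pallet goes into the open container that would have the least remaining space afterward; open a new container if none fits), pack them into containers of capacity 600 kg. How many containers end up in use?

  200 → container 1 (new)  [load 200/600]
  275 → container 1  [load 475/600]
  425 → container 2 (new)  [load 425/600]
  500 → container 3 (new)  [load 500/600]
  325 → container 4 (new)  [load 325/600]
  475 → container 5 (new)  [load 475/600]
  150 → container 2  [load 575/600]
  225 → container 4  [load 550/600]
  450 → container 6 (new)  [load 450/600]
  475 → container 7 (new)  [load 475/600]
  425 → container 8 (new)  [load 425/600]
  100 → container 3  [load 600/600]
  175 → container 8  [load 600/600]
  550 → container 9 (new)  [load 550/600]
9 containers opened.

9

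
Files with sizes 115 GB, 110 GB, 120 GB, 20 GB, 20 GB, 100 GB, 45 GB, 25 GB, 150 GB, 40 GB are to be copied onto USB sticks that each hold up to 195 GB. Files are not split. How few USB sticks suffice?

Total = 150 + 120 + 115 + 110 + 100 + 45 + 40 + 25 + 20 + 20 = 745 GB.
Lower bound: ⌈745/195⌉ = 4 USB sticks.
Also, 5 files each exceed 195/2 GB, and no two of those can share a USB stick, so at least 5 USB sticks are needed.
A packing using 5 USB sticks:
  USB stick 1: 150 + 45 = 195
  USB stick 2: 120 + 40 + 25 = 185
  USB stick 3: 115 + 20 + 20 = 155
  USB stick 4: 110 = 110
  USB stick 5: 100 = 100
This matches the lower bound, so 5 is optimal.

5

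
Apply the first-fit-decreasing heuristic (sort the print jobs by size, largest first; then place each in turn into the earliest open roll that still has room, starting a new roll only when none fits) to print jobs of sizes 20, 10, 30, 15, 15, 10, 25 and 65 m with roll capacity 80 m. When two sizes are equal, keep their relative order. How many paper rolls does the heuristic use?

Sorted descending: 65, 30, 25, 20, 15, 15, 10, 10.
  65 → roll 1 (new)  [load 65/80]
  30 → roll 2 (new)  [load 30/80]
  25 → roll 2  [load 55/80]
  20 → roll 2  [load 75/80]
  15 → roll 1  [load 80/80]
  15 → roll 3 (new)  [load 15/80]
  10 → roll 3  [load 25/80]
  10 → roll 3  [load 35/80]
3 paper rolls opened.

3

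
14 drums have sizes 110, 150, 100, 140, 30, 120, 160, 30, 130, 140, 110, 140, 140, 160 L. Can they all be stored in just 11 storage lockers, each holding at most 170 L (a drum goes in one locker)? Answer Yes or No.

No

Total = 1660 L; ⌈1660/170⌉ = 10.
12 drums each exceed half the capacity and cannot share a locker, forcing at least 12 storage lockers.
At least 12 storage lockers are required, but only 11 are allowed.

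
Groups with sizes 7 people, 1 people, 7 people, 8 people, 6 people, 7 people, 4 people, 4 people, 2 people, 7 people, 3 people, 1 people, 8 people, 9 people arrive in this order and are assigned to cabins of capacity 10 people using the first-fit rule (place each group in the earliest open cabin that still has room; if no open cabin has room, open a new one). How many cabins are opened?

9

  7 → cabin 1 (new)  [load 7/10]
  1 → cabin 1  [load 8/10]
  7 → cabin 2 (new)  [load 7/10]
  8 → cabin 3 (new)  [load 8/10]
  6 → cabin 4 (new)  [load 6/10]
  7 → cabin 5 (new)  [load 7/10]
  4 → cabin 4  [load 10/10]
  4 → cabin 6 (new)  [load 4/10]
  2 → cabin 1  [load 10/10]
  7 → cabin 7 (new)  [load 7/10]
  3 → cabin 2  [load 10/10]
  1 → cabin 3  [load 9/10]
  8 → cabin 8 (new)  [load 8/10]
  9 → cabin 9 (new)  [load 9/10]
9 cabins opened.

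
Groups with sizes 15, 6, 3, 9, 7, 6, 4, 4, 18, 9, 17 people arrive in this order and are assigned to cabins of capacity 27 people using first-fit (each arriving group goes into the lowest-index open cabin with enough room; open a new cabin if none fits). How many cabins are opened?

4

  15 → cabin 1 (new)  [load 15/27]
  6 → cabin 1  [load 21/27]
  3 → cabin 1  [load 24/27]
  9 → cabin 2 (new)  [load 9/27]
  7 → cabin 2  [load 16/27]
  6 → cabin 2  [load 22/27]
  4 → cabin 2  [load 26/27]
  4 → cabin 3 (new)  [load 4/27]
  18 → cabin 3  [load 22/27]
  9 → cabin 4 (new)  [load 9/27]
  17 → cabin 4  [load 26/27]
4 cabins opened.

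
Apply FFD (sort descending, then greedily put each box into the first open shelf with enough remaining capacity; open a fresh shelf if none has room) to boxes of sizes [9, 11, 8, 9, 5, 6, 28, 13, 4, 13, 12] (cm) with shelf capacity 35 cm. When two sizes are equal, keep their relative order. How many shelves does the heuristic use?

Sorted descending: 28, 13, 13, 12, 11, 9, 9, 8, 6, 5, 4.
  28 → shelf 1 (new)  [load 28/35]
  13 → shelf 2 (new)  [load 13/35]
  13 → shelf 2  [load 26/35]
  12 → shelf 3 (new)  [load 12/35]
  11 → shelf 3  [load 23/35]
  9 → shelf 2  [load 35/35]
  9 → shelf 3  [load 32/35]
  8 → shelf 4 (new)  [load 8/35]
  6 → shelf 1  [load 34/35]
  5 → shelf 4  [load 13/35]
  4 → shelf 4  [load 17/35]
4 shelves opened.

4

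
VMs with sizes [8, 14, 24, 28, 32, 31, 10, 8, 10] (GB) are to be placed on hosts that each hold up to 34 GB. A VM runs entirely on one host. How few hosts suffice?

6

Total = 32 + 31 + 28 + 24 + 14 + 10 + 10 + 8 + 8 = 165 GB.
Lower bound: ⌈165/34⌉ = 5 hosts.
A packing using 6 hosts:
  host 1: 32 = 32
  host 2: 31 = 31
  host 3: 28 = 28
  host 4: 24 + 10 = 34
  host 5: 14 + 10 + 8 = 32
  host 6: 8 = 8
No arrangement into 5 hosts stays within capacity, so 6 is optimal.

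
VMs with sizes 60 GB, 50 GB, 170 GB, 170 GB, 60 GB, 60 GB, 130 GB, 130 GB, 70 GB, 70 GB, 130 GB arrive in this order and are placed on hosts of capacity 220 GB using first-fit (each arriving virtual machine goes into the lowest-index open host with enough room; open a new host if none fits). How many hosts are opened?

  60 → host 1 (new)  [load 60/220]
  50 → host 1  [load 110/220]
  170 → host 2 (new)  [load 170/220]
  170 → host 3 (new)  [load 170/220]
  60 → host 1  [load 170/220]
  60 → host 4 (new)  [load 60/220]
  130 → host 4  [load 190/220]
  130 → host 5 (new)  [load 130/220]
  70 → host 5  [load 200/220]
  70 → host 6 (new)  [load 70/220]
  130 → host 6  [load 200/220]
6 hosts opened.

6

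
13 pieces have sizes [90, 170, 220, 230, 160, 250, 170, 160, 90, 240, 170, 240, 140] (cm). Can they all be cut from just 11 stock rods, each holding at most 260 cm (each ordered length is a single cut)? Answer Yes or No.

Yes

A valid assignment using 11 stock rods:
  stock rod 1: 250 = 250
  stock rod 2: 240 = 240
  stock rod 3: 240 = 240
  stock rod 4: 230 = 230
  stock rod 5: 220 = 220
  stock rod 6: 170 + 90 = 260
  stock rod 7: 170 + 90 = 260
  stock rod 8: 170 = 170
  stock rod 9: 160 = 160
  stock rod 10: 160 = 160
  stock rod 11: 140 = 140
Every load is within 260 cm, so 11 stock rods suffice.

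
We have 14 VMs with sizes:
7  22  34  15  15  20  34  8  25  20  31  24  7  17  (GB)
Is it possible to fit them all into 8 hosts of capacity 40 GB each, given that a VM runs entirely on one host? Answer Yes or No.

A valid assignment using 8 hosts:
  host 1: 34 = 34
  host 2: 34 = 34
  host 3: 31 + 8 = 39
  host 4: 25 + 15 = 40
  host 5: 24 + 15 = 39
  host 6: 22 + 17 = 39
  host 7: 20 + 20 = 40
  host 8: 7 + 7 = 14
Every load is within 40 GB, so 8 hosts suffice.

Yes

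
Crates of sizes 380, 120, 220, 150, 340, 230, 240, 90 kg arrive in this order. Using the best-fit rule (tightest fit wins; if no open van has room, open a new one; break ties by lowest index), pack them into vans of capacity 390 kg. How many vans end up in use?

  380 → van 1 (new)  [load 380/390]
  120 → van 2 (new)  [load 120/390]
  220 → van 2  [load 340/390]
  150 → van 3 (new)  [load 150/390]
  340 → van 4 (new)  [load 340/390]
  230 → van 3  [load 380/390]
  240 → van 5 (new)  [load 240/390]
  90 → van 5  [load 330/390]
5 vans opened.

5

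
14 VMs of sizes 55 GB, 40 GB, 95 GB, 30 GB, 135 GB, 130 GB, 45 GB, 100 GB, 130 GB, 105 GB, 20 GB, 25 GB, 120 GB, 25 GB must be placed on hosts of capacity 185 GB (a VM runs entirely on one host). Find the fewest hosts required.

Total = 135 + 130 + 130 + 120 + 105 + 100 + 95 + 55 + 45 + 40 + 30 + 25 + 25 + 20 = 1055 GB.
Lower bound: ⌈1055/185⌉ = 6 hosts.
Also, 7 VMs each exceed 185/2 GB, and no two of those can share a host, so at least 7 hosts are needed.
A packing using 7 hosts:
  host 1: 135 + 45 = 180
  host 2: 130 + 55 = 185
  host 3: 130 + 40 = 170
  host 4: 120 + 30 + 25 = 175
  host 5: 105 + 25 + 20 = 150
  host 6: 100 = 100
  host 7: 95 = 95
This matches the lower bound, so 7 is optimal.

7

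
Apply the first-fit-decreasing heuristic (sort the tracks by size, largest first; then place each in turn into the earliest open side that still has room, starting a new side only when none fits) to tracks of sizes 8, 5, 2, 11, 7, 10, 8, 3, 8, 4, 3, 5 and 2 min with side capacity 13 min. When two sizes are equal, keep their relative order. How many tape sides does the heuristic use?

Sorted descending: 11, 10, 8, 8, 8, 7, 5, 5, 4, 3, 3, 2, 2.
  11 → side 1 (new)  [load 11/13]
  10 → side 2 (new)  [load 10/13]
  8 → side 3 (new)  [load 8/13]
  8 → side 4 (new)  [load 8/13]
  8 → side 5 (new)  [load 8/13]
  7 → side 6 (new)  [load 7/13]
  5 → side 3  [load 13/13]
  5 → side 4  [load 13/13]
  4 → side 5  [load 12/13]
  3 → side 2  [load 13/13]
  3 → side 6  [load 10/13]
  2 → side 1  [load 13/13]
  2 → side 6  [load 12/13]
6 tape sides opened.

6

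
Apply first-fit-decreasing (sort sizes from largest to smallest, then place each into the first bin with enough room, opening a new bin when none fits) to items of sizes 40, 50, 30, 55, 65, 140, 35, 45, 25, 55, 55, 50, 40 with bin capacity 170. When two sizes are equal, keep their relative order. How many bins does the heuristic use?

5

Sorted descending: 140, 65, 55, 55, 55, 50, 50, 45, 40, 40, 35, 30, 25.
  140 → bin 1 (new)  [load 140/170]
  65 → bin 2 (new)  [load 65/170]
  55 → bin 2  [load 120/170]
  55 → bin 3 (new)  [load 55/170]
  55 → bin 3  [load 110/170]
  50 → bin 2  [load 170/170]
  50 → bin 3  [load 160/170]
  45 → bin 4 (new)  [load 45/170]
  40 → bin 4  [load 85/170]
  40 → bin 4  [load 125/170]
  35 → bin 4  [load 160/170]
  30 → bin 1  [load 170/170]
  25 → bin 5 (new)  [load 25/170]
5 bins opened.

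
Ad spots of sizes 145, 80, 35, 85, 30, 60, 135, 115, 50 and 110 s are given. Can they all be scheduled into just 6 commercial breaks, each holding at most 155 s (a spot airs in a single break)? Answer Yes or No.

Yes

A valid assignment using 6 commercial breaks:
  break 1: 145 = 145
  break 2: 135 = 135
  break 3: 115 + 35 = 150
  break 4: 110 + 30 = 140
  break 5: 85 + 60 = 145
  break 6: 80 + 50 = 130
Every load is within 155 s, so 6 commercial breaks suffice.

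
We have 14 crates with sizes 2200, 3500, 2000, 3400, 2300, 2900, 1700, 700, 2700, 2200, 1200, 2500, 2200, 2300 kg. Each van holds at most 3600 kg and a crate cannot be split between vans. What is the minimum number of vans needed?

Total = 3500 + 3400 + 2900 + 2700 + 2500 + 2300 + 2300 + 2200 + 2200 + 2200 + 2000 + 1700 + 1200 + 700 = 31800 kg.
Lower bound: ⌈31800/3600⌉ = 9 vans.
Also, 11 crates each exceed 1800 kg, and no two of those can share a van, so at least 11 vans are needed.
A packing using 12 vans:
  van 1: 3500 = 3500
  van 2: 3400 = 3400
  van 3: 2900 + 700 = 3600
  van 4: 2700 = 2700
  van 5: 2500 = 2500
  van 6: 2300 + 1200 = 3500
  van 7: 2300 = 2300
  van 8: 2200 = 2200
  van 9: 2200 = 2200
  van 10: 2200 = 2200
  van 11: 2000 = 2000
  van 12: 1700 = 1700
No arrangement into 11 vans stays within capacity, so 12 is optimal.

12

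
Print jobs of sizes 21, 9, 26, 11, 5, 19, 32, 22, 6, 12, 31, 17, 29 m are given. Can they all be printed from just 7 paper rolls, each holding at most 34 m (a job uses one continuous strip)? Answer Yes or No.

Total = 240 m; ⌈240/34⌉ = 8.
At least 8 paper rolls are required, but only 7 are allowed.

No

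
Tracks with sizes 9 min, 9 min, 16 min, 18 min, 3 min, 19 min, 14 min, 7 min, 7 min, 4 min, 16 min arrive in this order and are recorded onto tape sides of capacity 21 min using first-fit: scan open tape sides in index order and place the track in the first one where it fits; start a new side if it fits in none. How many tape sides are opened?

7

  9 → side 1 (new)  [load 9/21]
  9 → side 1  [load 18/21]
  16 → side 2 (new)  [load 16/21]
  18 → side 3 (new)  [load 18/21]
  3 → side 1  [load 21/21]
  19 → side 4 (new)  [load 19/21]
  14 → side 5 (new)  [load 14/21]
  7 → side 5  [load 21/21]
  7 → side 6 (new)  [load 7/21]
  4 → side 2  [load 20/21]
  16 → side 7 (new)  [load 16/21]
7 tape sides opened.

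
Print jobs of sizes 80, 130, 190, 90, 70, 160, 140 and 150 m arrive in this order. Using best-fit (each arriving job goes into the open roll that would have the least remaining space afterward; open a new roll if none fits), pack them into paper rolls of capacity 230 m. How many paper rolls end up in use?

6

  80 → roll 1 (new)  [load 80/230]
  130 → roll 1  [load 210/230]
  190 → roll 2 (new)  [load 190/230]
  90 → roll 3 (new)  [load 90/230]
  70 → roll 3  [load 160/230]
  160 → roll 4 (new)  [load 160/230]
  140 → roll 5 (new)  [load 140/230]
  150 → roll 6 (new)  [load 150/230]
6 paper rolls opened.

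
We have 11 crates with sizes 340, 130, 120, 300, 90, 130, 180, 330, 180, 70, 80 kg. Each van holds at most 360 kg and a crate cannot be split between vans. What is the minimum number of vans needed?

Total = 340 + 330 + 300 + 180 + 180 + 130 + 130 + 120 + 90 + 80 + 70 = 1950 kg.
Lower bound: ⌈1950/360⌉ = 6 vans.
A packing using 6 vans:
  van 1: 340 = 340
  van 2: 330 = 330
  van 3: 300 = 300
  van 4: 180 + 180 = 360
  van 5: 130 + 130 + 90 = 350
  van 6: 120 + 80 + 70 = 270
This matches the lower bound, so 6 is optimal.

6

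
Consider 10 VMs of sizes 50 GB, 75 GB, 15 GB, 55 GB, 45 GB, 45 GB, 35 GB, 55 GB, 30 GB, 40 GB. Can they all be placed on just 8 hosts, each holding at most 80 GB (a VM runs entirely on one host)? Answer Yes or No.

A valid assignment using 7 hosts:
  host 1: 75 = 75
  host 2: 55 + 15 = 70
  host 3: 55 = 55
  host 4: 50 + 30 = 80
  host 5: 45 + 35 = 80
  host 6: 45 = 45
  host 7: 40 = 40
That uses only 7 ≤ 8, so 8 hosts are enough.

Yes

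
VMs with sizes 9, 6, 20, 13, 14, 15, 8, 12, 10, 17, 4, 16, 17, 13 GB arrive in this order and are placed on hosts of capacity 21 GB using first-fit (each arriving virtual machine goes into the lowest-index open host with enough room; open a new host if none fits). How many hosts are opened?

11

  9 → host 1 (new)  [load 9/21]
  6 → host 1  [load 15/21]
  20 → host 2 (new)  [load 20/21]
  13 → host 3 (new)  [load 13/21]
  14 → host 4 (new)  [load 14/21]
  15 → host 5 (new)  [load 15/21]
  8 → host 3  [load 21/21]
  12 → host 6 (new)  [load 12/21]
  10 → host 7 (new)  [load 10/21]
  17 → host 8 (new)  [load 17/21]
  4 → host 1  [load 19/21]
  16 → host 9 (new)  [load 16/21]
  17 → host 10 (new)  [load 17/21]
  13 → host 11 (new)  [load 13/21]
11 hosts opened.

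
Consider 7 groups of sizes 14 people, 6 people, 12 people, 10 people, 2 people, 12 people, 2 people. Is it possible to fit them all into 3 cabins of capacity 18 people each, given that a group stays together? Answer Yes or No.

No

Total = 58 people; ⌈58/18⌉ = 4.
At least 4 cabins are required, but only 3 are allowed.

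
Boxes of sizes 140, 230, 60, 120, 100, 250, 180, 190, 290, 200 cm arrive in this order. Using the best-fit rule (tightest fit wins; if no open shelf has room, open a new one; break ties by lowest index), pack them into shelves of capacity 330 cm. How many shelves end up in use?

  140 → shelf 1 (new)  [load 140/330]
  230 → shelf 2 (new)  [load 230/330]
  60 → shelf 2  [load 290/330]
  120 → shelf 1  [load 260/330]
  100 → shelf 3 (new)  [load 100/330]
  250 → shelf 4 (new)  [load 250/330]
  180 → shelf 3  [load 280/330]
  190 → shelf 5 (new)  [load 190/330]
  290 → shelf 6 (new)  [load 290/330]
  200 → shelf 7 (new)  [load 200/330]
7 shelves opened.

7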